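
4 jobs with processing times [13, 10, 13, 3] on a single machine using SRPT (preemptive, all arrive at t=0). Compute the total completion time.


Since all jobs arrive at t=0, SRPT equals SPT ordering.
SPT order: [3, 10, 13, 13]
Completion times:
  Job 1: p=3, C=3
  Job 2: p=10, C=13
  Job 3: p=13, C=26
  Job 4: p=13, C=39
Total completion time = 3 + 13 + 26 + 39 = 81

81


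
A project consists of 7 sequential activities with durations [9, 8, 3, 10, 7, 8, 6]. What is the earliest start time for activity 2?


Activity 2 starts after activities 1 through 1 complete.
Predecessor durations: [9]
ES = 9 = 9

9


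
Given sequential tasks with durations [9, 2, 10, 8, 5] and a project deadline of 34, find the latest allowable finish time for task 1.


LF(activity 1) = deadline - sum of successor durations
Successors: activities 2 through 5 with durations [2, 10, 8, 5]
Sum of successor durations = 25
LF = 34 - 25 = 9

9


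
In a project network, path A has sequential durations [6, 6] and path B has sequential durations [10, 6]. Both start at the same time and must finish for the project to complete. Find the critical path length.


Path A total = 6 + 6 = 12
Path B total = 10 + 6 = 16
Critical path = longest path = max(12, 16) = 16

16


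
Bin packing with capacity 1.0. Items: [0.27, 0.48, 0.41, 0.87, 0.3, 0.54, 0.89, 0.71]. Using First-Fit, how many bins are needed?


Place items sequentially using First-Fit:
  Item 0.27 -> new Bin 1
  Item 0.48 -> Bin 1 (now 0.75)
  Item 0.41 -> new Bin 2
  Item 0.87 -> new Bin 3
  Item 0.3 -> Bin 2 (now 0.71)
  Item 0.54 -> new Bin 4
  Item 0.89 -> new Bin 5
  Item 0.71 -> new Bin 6
Total bins used = 6

6


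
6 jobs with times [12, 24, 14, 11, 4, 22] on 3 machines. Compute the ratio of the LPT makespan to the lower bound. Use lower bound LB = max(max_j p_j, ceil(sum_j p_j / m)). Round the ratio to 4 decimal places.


LPT order: [24, 22, 14, 12, 11, 4]
Machine loads after assignment: [28, 33, 26]
LPT makespan = 33
Lower bound = max(max_job, ceil(total/3)) = max(24, 29) = 29
Ratio = 33 / 29 = 1.1379

1.1379


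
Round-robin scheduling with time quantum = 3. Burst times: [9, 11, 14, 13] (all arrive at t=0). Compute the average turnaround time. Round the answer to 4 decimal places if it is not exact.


Time quantum = 3
Execution trace:
  J1 runs 3 units, time = 3
  J2 runs 3 units, time = 6
  J3 runs 3 units, time = 9
  J4 runs 3 units, time = 12
  J1 runs 3 units, time = 15
  J2 runs 3 units, time = 18
  J3 runs 3 units, time = 21
  J4 runs 3 units, time = 24
  J1 runs 3 units, time = 27
  J2 runs 3 units, time = 30
  J3 runs 3 units, time = 33
  J4 runs 3 units, time = 36
  J2 runs 2 units, time = 38
  J3 runs 3 units, time = 41
  J4 runs 3 units, time = 44
  J3 runs 2 units, time = 46
  J4 runs 1 units, time = 47
Finish times: [27, 38, 46, 47]
Average turnaround = 158/4 = 39.5

39.5


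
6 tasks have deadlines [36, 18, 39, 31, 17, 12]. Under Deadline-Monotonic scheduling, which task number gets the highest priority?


Sort tasks by relative deadline (ascending):
  Task 6: deadline = 12
  Task 5: deadline = 17
  Task 2: deadline = 18
  Task 4: deadline = 31
  Task 1: deadline = 36
  Task 3: deadline = 39
Priority order (highest first): [6, 5, 2, 4, 1, 3]
Highest priority task = 6

6


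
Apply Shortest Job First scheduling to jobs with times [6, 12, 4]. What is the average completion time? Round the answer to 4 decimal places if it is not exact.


SJF order (ascending): [4, 6, 12]
Completion times:
  Job 1: burst=4, C=4
  Job 2: burst=6, C=10
  Job 3: burst=12, C=22
Average completion = 36/3 = 12.0

12.0


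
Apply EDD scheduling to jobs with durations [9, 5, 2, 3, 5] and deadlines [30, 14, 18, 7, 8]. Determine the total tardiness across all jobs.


Sort by due date (EDD order): [(3, 7), (5, 8), (5, 14), (2, 18), (9, 30)]
Compute completion times and tardiness:
  Job 1: p=3, d=7, C=3, tardiness=max(0,3-7)=0
  Job 2: p=5, d=8, C=8, tardiness=max(0,8-8)=0
  Job 3: p=5, d=14, C=13, tardiness=max(0,13-14)=0
  Job 4: p=2, d=18, C=15, tardiness=max(0,15-18)=0
  Job 5: p=9, d=30, C=24, tardiness=max(0,24-30)=0
Total tardiness = 0

0


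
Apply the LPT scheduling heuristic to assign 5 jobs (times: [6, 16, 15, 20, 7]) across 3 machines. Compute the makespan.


Sort jobs in decreasing order (LPT): [20, 16, 15, 7, 6]
Assign each job to the least loaded machine:
  Machine 1: jobs [20], load = 20
  Machine 2: jobs [16, 6], load = 22
  Machine 3: jobs [15, 7], load = 22
Makespan = max load = 22

22


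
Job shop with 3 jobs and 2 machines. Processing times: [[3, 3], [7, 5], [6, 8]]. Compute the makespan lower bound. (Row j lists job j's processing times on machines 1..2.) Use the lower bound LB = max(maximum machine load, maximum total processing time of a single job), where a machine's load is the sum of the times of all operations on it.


Machine loads:
  Machine 1: 3 + 7 + 6 = 16
  Machine 2: 3 + 5 + 8 = 16
Max machine load = 16
Job totals:
  Job 1: 6
  Job 2: 12
  Job 3: 14
Max job total = 14
Lower bound = max(16, 14) = 16

16


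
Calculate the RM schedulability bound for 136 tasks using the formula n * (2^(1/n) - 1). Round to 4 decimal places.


Compute 2^(1/136) = 1.0051096806
Subtract 1: 1.0051096806 - 1 = 0.0051096806
Multiply by n: 136 * 0.0051096806 = 0.6949165616
Round to 4 dp: 0.6949

0.6949


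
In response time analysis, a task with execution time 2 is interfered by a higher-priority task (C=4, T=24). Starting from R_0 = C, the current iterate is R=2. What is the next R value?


R_next = C + ceil(R_prev / T_hp) * C_hp
ceil(2 / 24) = ceil(0.0833) = 1
Interference = 1 * 4 = 4
R_next = 2 + 4 = 6

6


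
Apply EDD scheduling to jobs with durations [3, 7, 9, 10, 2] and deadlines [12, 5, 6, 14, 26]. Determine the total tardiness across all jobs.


Sort by due date (EDD order): [(7, 5), (9, 6), (3, 12), (10, 14), (2, 26)]
Compute completion times and tardiness:
  Job 1: p=7, d=5, C=7, tardiness=max(0,7-5)=2
  Job 2: p=9, d=6, C=16, tardiness=max(0,16-6)=10
  Job 3: p=3, d=12, C=19, tardiness=max(0,19-12)=7
  Job 4: p=10, d=14, C=29, tardiness=max(0,29-14)=15
  Job 5: p=2, d=26, C=31, tardiness=max(0,31-26)=5
Total tardiness = 39

39


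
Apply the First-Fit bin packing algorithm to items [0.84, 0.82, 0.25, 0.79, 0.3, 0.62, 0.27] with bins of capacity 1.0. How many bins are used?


Place items sequentially using First-Fit:
  Item 0.84 -> new Bin 1
  Item 0.82 -> new Bin 2
  Item 0.25 -> new Bin 3
  Item 0.79 -> new Bin 4
  Item 0.3 -> Bin 3 (now 0.55)
  Item 0.62 -> new Bin 5
  Item 0.27 -> Bin 3 (now 0.82)
Total bins used = 5

5


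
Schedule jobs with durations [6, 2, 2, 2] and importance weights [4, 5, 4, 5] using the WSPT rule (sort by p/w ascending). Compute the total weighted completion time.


Compute p/w ratios and sort ascending (WSPT): [(2, 5), (2, 5), (2, 4), (6, 4)]
Compute weighted completion times:
  Job (p=2,w=5): C=2, w*C=5*2=10
  Job (p=2,w=5): C=4, w*C=5*4=20
  Job (p=2,w=4): C=6, w*C=4*6=24
  Job (p=6,w=4): C=12, w*C=4*12=48
Total weighted completion time = 102

102


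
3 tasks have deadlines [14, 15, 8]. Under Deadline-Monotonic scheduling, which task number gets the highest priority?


Sort tasks by relative deadline (ascending):
  Task 3: deadline = 8
  Task 1: deadline = 14
  Task 2: deadline = 15
Priority order (highest first): [3, 1, 2]
Highest priority task = 3

3


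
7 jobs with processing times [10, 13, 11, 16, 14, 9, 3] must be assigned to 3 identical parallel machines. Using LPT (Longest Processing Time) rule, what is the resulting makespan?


Sort jobs in decreasing order (LPT): [16, 14, 13, 11, 10, 9, 3]
Assign each job to the least loaded machine:
  Machine 1: jobs [16, 9], load = 25
  Machine 2: jobs [14, 10, 3], load = 27
  Machine 3: jobs [13, 11], load = 24
Makespan = max load = 27

27


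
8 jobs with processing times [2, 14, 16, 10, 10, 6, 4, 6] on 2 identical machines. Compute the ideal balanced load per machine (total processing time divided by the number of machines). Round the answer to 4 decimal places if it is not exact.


Total processing time = 2 + 14 + 16 + 10 + 10 + 6 + 4 + 6 = 68
Number of machines = 2
Ideal balanced load = 68 / 2 = 34.0

34.0


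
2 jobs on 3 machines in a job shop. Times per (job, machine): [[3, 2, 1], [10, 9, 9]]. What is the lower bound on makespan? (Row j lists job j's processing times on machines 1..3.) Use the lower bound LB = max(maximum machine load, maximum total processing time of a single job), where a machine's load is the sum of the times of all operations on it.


Machine loads:
  Machine 1: 3 + 10 = 13
  Machine 2: 2 + 9 = 11
  Machine 3: 1 + 9 = 10
Max machine load = 13
Job totals:
  Job 1: 6
  Job 2: 28
Max job total = 28
Lower bound = max(13, 28) = 28

28


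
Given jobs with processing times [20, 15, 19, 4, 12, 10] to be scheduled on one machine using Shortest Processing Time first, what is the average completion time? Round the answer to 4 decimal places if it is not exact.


Sort jobs by processing time (SPT order): [4, 10, 12, 15, 19, 20]
Compute completion times sequentially:
  Job 1: processing = 4, completes at 4
  Job 2: processing = 10, completes at 14
  Job 3: processing = 12, completes at 26
  Job 4: processing = 15, completes at 41
  Job 5: processing = 19, completes at 60
  Job 6: processing = 20, completes at 80
Sum of completion times = 225
Average completion time = 225/6 = 37.5

37.5


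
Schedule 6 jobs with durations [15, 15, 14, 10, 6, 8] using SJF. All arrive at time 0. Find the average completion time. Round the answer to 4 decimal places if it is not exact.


SJF order (ascending): [6, 8, 10, 14, 15, 15]
Completion times:
  Job 1: burst=6, C=6
  Job 2: burst=8, C=14
  Job 3: burst=10, C=24
  Job 4: burst=14, C=38
  Job 5: burst=15, C=53
  Job 6: burst=15, C=68
Average completion = 203/6 = 33.8333

33.8333


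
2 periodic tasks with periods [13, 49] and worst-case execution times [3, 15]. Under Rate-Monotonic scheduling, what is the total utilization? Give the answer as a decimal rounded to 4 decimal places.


Compute individual utilizations (exact fractions):
  Task 1: C/T = 3/13 (approx. 0.2308)
  Task 2: C/T = 15/49 (approx. 0.3061)
Total utilization U = 3/13 + 15/49 = 342/637
Rounded to 4 decimal places: U = 0.5369
RM (Liu & Layland) bound for 2 tasks = 0.828427; compare with U = 342/637 (approx. 0.536892)
U <= bound, so schedulable by RM sufficient condition.

0.5369


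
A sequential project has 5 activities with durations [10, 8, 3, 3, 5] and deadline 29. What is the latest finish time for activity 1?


LF(activity 1) = deadline - sum of successor durations
Successors: activities 2 through 5 with durations [8, 3, 3, 5]
Sum of successor durations = 19
LF = 29 - 19 = 10

10


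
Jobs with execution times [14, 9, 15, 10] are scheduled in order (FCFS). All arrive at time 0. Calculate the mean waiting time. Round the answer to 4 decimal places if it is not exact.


FCFS order (as given): [14, 9, 15, 10]
Waiting times:
  Job 1: wait = 0
  Job 2: wait = 14
  Job 3: wait = 23
  Job 4: wait = 38
Sum of waiting times = 75
Average waiting time = 75/4 = 18.75

18.75


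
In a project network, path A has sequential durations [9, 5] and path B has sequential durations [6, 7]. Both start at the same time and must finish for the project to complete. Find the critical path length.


Path A total = 9 + 5 = 14
Path B total = 6 + 7 = 13
Critical path = longest path = max(14, 13) = 14

14


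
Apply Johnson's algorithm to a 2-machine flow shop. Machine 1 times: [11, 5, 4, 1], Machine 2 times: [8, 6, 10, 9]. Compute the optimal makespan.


Apply Johnson's rule:
  Group 1 (a <= b): [(4, 1, 9), (3, 4, 10), (2, 5, 6)]
  Group 2 (a > b): [(1, 11, 8)]
Optimal job order: [4, 3, 2, 1]
Schedule:
  Job 4: M1 done at 1, M2 done at 10
  Job 3: M1 done at 5, M2 done at 20
  Job 2: M1 done at 10, M2 done at 26
  Job 1: M1 done at 21, M2 done at 34
Makespan = 34

34


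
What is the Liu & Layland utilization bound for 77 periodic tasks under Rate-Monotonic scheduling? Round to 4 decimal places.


Compute 2^(1/77) = 1.0090425505
Subtract 1: 1.0090425505 - 1 = 0.0090425505
Multiply by n: 77 * 0.0090425505 = 0.6962763885
Round to 4 dp: 0.6963

0.6963


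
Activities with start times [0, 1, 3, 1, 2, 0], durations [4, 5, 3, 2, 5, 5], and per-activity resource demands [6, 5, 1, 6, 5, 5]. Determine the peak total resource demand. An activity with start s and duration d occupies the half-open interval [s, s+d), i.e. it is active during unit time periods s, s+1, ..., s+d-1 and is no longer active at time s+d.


Each activity i is active on [start_i, start_i + duration_i).
Compute total resource usage per time slot:
  t=0: active resources = [6, 5], total = 11
  t=1: active resources = [6, 5, 6, 5], total = 22
  t=2: active resources = [6, 5, 6, 5, 5], total = 27
  t=3: active resources = [6, 5, 1, 5, 5], total = 22
  t=4: active resources = [5, 1, 5, 5], total = 16
  t=5: active resources = [5, 1, 5], total = 11
  t=6: active resources = [5], total = 5
Peak resource demand = 27

27


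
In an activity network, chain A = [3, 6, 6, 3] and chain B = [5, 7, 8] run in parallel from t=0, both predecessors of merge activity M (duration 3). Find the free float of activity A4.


ES(A4) = sum of predecessors on chain A = 15
EF(A4) = ES + duration = 15 + 3 = 18
Successor of A4 is M. ES(M) = max(sum(A), sum(B)) = max(18, 20) = 20
Free float = ES(successor) - EF(current) = 20 - 18 = 2

2


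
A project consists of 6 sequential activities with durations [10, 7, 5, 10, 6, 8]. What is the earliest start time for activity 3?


Activity 3 starts after activities 1 through 2 complete.
Predecessor durations: [10, 7]
ES = 10 + 7 = 17

17


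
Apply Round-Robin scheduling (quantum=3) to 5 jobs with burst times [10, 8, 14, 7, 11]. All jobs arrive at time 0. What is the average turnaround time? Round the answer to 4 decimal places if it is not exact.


Time quantum = 3
Execution trace:
  J1 runs 3 units, time = 3
  J2 runs 3 units, time = 6
  J3 runs 3 units, time = 9
  J4 runs 3 units, time = 12
  J5 runs 3 units, time = 15
  J1 runs 3 units, time = 18
  J2 runs 3 units, time = 21
  J3 runs 3 units, time = 24
  J4 runs 3 units, time = 27
  J5 runs 3 units, time = 30
  J1 runs 3 units, time = 33
  J2 runs 2 units, time = 35
  J3 runs 3 units, time = 38
  J4 runs 1 units, time = 39
  J5 runs 3 units, time = 42
  J1 runs 1 units, time = 43
  J3 runs 3 units, time = 46
  J5 runs 2 units, time = 48
  J3 runs 2 units, time = 50
Finish times: [43, 35, 50, 39, 48]
Average turnaround = 215/5 = 43.0

43.0


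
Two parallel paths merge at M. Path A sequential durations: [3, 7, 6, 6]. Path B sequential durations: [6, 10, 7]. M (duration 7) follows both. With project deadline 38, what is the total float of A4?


Forward pass: ES(A4) = sum of predecessors on chain A = 16
EF = ES + duration = 16 + 6 = 22
Backward pass: LF(M) = deadline = 38; LS(M) = 38 - 7 = 31
LF(A4) = LS(M) - sum(successors on chain A) = 31 - 0 = 31
LS = LF - duration = 31 - 6 = 25
Total float = LS - ES = 25 - 16 = 9

9


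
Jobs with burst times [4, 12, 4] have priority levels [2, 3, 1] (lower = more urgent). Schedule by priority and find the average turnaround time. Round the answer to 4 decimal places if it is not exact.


Sort by priority (ascending = highest first):
Order: [(1, 4), (2, 4), (3, 12)]
Completion times:
  Priority 1, burst=4, C=4
  Priority 2, burst=4, C=8
  Priority 3, burst=12, C=20
Average turnaround = 32/3 = 10.6667

10.6667


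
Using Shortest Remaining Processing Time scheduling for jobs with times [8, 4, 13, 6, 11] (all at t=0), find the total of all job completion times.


Since all jobs arrive at t=0, SRPT equals SPT ordering.
SPT order: [4, 6, 8, 11, 13]
Completion times:
  Job 1: p=4, C=4
  Job 2: p=6, C=10
  Job 3: p=8, C=18
  Job 4: p=11, C=29
  Job 5: p=13, C=42
Total completion time = 4 + 10 + 18 + 29 + 42 = 103

103


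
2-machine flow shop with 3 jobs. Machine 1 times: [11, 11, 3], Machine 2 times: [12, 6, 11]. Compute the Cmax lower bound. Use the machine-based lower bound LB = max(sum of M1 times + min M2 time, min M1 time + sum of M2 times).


LB1 = sum(M1 times) + min(M2 times) = 25 + 6 = 31
LB2 = min(M1 times) + sum(M2 times) = 3 + 29 = 32
Lower bound = max(LB1, LB2) = max(31, 32) = 32

32


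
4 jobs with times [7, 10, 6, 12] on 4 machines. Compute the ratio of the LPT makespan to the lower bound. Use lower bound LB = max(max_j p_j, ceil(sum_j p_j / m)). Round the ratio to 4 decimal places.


LPT order: [12, 10, 7, 6]
Machine loads after assignment: [12, 10, 7, 6]
LPT makespan = 12
Lower bound = max(max_job, ceil(total/4)) = max(12, 9) = 12
Ratio = 12 / 12 = 1.0

1.0


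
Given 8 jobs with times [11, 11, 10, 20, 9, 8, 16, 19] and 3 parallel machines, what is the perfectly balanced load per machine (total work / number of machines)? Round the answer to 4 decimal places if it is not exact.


Total processing time = 11 + 11 + 10 + 20 + 9 + 8 + 16 + 19 = 104
Number of machines = 3
Ideal balanced load = 104 / 3 = 34.6667

34.6667


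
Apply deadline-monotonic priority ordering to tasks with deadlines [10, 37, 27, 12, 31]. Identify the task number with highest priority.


Sort tasks by relative deadline (ascending):
  Task 1: deadline = 10
  Task 4: deadline = 12
  Task 3: deadline = 27
  Task 5: deadline = 31
  Task 2: deadline = 37
Priority order (highest first): [1, 4, 3, 5, 2]
Highest priority task = 1

1


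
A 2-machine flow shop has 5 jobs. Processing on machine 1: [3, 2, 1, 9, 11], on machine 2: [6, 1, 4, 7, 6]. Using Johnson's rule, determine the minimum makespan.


Apply Johnson's rule:
  Group 1 (a <= b): [(3, 1, 4), (1, 3, 6)]
  Group 2 (a > b): [(4, 9, 7), (5, 11, 6), (2, 2, 1)]
Optimal job order: [3, 1, 4, 5, 2]
Schedule:
  Job 3: M1 done at 1, M2 done at 5
  Job 1: M1 done at 4, M2 done at 11
  Job 4: M1 done at 13, M2 done at 20
  Job 5: M1 done at 24, M2 done at 30
  Job 2: M1 done at 26, M2 done at 31
Makespan = 31

31


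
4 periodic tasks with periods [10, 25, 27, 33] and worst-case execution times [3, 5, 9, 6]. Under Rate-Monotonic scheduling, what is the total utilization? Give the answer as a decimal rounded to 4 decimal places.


Compute individual utilizations (exact fractions):
  Task 1: C/T = 3/10 (approx. 0.3)
  Task 2: C/T = 5/25 = 1/5 (approx. 0.2)
  Task 3: C/T = 9/27 = 1/3 (approx. 0.3333)
  Task 4: C/T = 6/33 = 2/11 (approx. 0.1818)
Total utilization U = 3/10 + 1/5 + 1/3 + 2/11 = 67/66
Rounded to 4 decimal places: U = 1.0152
RM (Liu & Layland) bound for 4 tasks = 0.756828; compare with U = 67/66 (approx. 1.015152)
U > 1, so the task set is not schedulable (processor overloaded).

1.0152


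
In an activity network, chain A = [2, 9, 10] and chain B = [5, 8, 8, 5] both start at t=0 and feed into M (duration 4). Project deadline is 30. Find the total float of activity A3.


Forward pass: ES(A3) = sum of predecessors on chain A = 11
EF = ES + duration = 11 + 10 = 21
Backward pass: LF(M) = deadline = 30; LS(M) = 30 - 4 = 26
LF(A3) = LS(M) - sum(successors on chain A) = 26 - 0 = 26
LS = LF - duration = 26 - 10 = 16
Total float = LS - ES = 16 - 11 = 5

5


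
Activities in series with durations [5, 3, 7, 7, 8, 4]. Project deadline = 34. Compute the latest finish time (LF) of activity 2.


LF(activity 2) = deadline - sum of successor durations
Successors: activities 3 through 6 with durations [7, 7, 8, 4]
Sum of successor durations = 26
LF = 34 - 26 = 8

8


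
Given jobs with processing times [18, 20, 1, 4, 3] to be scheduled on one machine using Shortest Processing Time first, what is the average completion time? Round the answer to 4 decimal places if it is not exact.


Sort jobs by processing time (SPT order): [1, 3, 4, 18, 20]
Compute completion times sequentially:
  Job 1: processing = 1, completes at 1
  Job 2: processing = 3, completes at 4
  Job 3: processing = 4, completes at 8
  Job 4: processing = 18, completes at 26
  Job 5: processing = 20, completes at 46
Sum of completion times = 85
Average completion time = 85/5 = 17.0

17.0


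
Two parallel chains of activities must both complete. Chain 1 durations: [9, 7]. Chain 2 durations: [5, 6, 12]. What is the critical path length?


Path A total = 9 + 7 = 16
Path B total = 5 + 6 + 12 = 23
Critical path = longest path = max(16, 23) = 23

23


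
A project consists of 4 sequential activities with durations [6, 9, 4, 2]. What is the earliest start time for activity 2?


Activity 2 starts after activities 1 through 1 complete.
Predecessor durations: [6]
ES = 6 = 6

6


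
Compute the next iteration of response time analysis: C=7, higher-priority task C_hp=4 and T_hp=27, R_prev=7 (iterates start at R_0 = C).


R_next = C + ceil(R_prev / T_hp) * C_hp
ceil(7 / 27) = ceil(0.2593) = 1
Interference = 1 * 4 = 4
R_next = 7 + 4 = 11

11


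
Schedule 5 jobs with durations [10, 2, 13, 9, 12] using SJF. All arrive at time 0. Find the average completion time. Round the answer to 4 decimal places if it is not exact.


SJF order (ascending): [2, 9, 10, 12, 13]
Completion times:
  Job 1: burst=2, C=2
  Job 2: burst=9, C=11
  Job 3: burst=10, C=21
  Job 4: burst=12, C=33
  Job 5: burst=13, C=46
Average completion = 113/5 = 22.6

22.6


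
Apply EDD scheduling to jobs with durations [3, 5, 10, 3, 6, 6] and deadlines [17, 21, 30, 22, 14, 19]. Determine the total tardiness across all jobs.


Sort by due date (EDD order): [(6, 14), (3, 17), (6, 19), (5, 21), (3, 22), (10, 30)]
Compute completion times and tardiness:
  Job 1: p=6, d=14, C=6, tardiness=max(0,6-14)=0
  Job 2: p=3, d=17, C=9, tardiness=max(0,9-17)=0
  Job 3: p=6, d=19, C=15, tardiness=max(0,15-19)=0
  Job 4: p=5, d=21, C=20, tardiness=max(0,20-21)=0
  Job 5: p=3, d=22, C=23, tardiness=max(0,23-22)=1
  Job 6: p=10, d=30, C=33, tardiness=max(0,33-30)=3
Total tardiness = 4

4


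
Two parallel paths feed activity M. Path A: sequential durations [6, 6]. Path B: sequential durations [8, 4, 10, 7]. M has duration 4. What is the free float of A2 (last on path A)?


ES(A2) = sum of predecessors on chain A = 6
EF(A2) = ES + duration = 6 + 6 = 12
Successor of A2 is M. ES(M) = max(sum(A), sum(B)) = max(12, 29) = 29
Free float = ES(successor) - EF(current) = 29 - 12 = 17

17


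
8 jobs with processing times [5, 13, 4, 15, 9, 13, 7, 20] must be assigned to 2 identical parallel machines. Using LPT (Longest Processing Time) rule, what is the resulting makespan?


Sort jobs in decreasing order (LPT): [20, 15, 13, 13, 9, 7, 5, 4]
Assign each job to the least loaded machine:
  Machine 1: jobs [20, 13, 7, 4], load = 44
  Machine 2: jobs [15, 13, 9, 5], load = 42
Makespan = max load = 44

44


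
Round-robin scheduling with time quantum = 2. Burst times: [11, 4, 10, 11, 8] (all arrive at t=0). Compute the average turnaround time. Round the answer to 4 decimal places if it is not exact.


Time quantum = 2
Execution trace:
  J1 runs 2 units, time = 2
  J2 runs 2 units, time = 4
  J3 runs 2 units, time = 6
  J4 runs 2 units, time = 8
  J5 runs 2 units, time = 10
  J1 runs 2 units, time = 12
  J2 runs 2 units, time = 14
  J3 runs 2 units, time = 16
  J4 runs 2 units, time = 18
  J5 runs 2 units, time = 20
  J1 runs 2 units, time = 22
  J3 runs 2 units, time = 24
  J4 runs 2 units, time = 26
  J5 runs 2 units, time = 28
  J1 runs 2 units, time = 30
  J3 runs 2 units, time = 32
  J4 runs 2 units, time = 34
  J5 runs 2 units, time = 36
  J1 runs 2 units, time = 38
  J3 runs 2 units, time = 40
  J4 runs 2 units, time = 42
  J1 runs 1 units, time = 43
  J4 runs 1 units, time = 44
Finish times: [43, 14, 40, 44, 36]
Average turnaround = 177/5 = 35.4

35.4


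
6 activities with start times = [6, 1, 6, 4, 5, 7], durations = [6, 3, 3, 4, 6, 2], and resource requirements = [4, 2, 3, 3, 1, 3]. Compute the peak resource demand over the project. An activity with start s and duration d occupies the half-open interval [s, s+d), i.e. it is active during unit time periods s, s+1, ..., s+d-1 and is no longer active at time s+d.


Each activity i is active on [start_i, start_i + duration_i).
Compute total resource usage per time slot:
  t=0: active resources = [], total = 0
  t=1: active resources = [2], total = 2
  t=2: active resources = [2], total = 2
  t=3: active resources = [2], total = 2
  t=4: active resources = [3], total = 3
  t=5: active resources = [3, 1], total = 4
  t=6: active resources = [4, 3, 3, 1], total = 11
  t=7: active resources = [4, 3, 3, 1, 3], total = 14
  t=8: active resources = [4, 3, 1, 3], total = 11
  t=9: active resources = [4, 1], total = 5
  t=10: active resources = [4, 1], total = 5
  t=11: active resources = [4], total = 4
Peak resource demand = 14

14


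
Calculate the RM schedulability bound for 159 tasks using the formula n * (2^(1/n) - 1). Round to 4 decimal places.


Compute 2^(1/159) = 1.0043689323
Subtract 1: 1.0043689323 - 1 = 0.0043689323
Multiply by n: 159 * 0.0043689323 = 0.6946602357
Round to 4 dp: 0.6947

0.6947


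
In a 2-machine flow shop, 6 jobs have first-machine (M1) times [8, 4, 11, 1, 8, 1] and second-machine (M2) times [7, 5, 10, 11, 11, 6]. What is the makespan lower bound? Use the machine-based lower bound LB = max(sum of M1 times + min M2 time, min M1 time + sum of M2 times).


LB1 = sum(M1 times) + min(M2 times) = 33 + 5 = 38
LB2 = min(M1 times) + sum(M2 times) = 1 + 50 = 51
Lower bound = max(LB1, LB2) = max(38, 51) = 51

51


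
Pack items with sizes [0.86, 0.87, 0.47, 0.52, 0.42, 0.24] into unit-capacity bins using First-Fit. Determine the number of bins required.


Place items sequentially using First-Fit:
  Item 0.86 -> new Bin 1
  Item 0.87 -> new Bin 2
  Item 0.47 -> new Bin 3
  Item 0.52 -> Bin 3 (now 0.99)
  Item 0.42 -> new Bin 4
  Item 0.24 -> Bin 4 (now 0.66)
Total bins used = 4

4


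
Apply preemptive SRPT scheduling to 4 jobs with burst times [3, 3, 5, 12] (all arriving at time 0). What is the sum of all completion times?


Since all jobs arrive at t=0, SRPT equals SPT ordering.
SPT order: [3, 3, 5, 12]
Completion times:
  Job 1: p=3, C=3
  Job 2: p=3, C=6
  Job 3: p=5, C=11
  Job 4: p=12, C=23
Total completion time = 3 + 6 + 11 + 23 = 43

43


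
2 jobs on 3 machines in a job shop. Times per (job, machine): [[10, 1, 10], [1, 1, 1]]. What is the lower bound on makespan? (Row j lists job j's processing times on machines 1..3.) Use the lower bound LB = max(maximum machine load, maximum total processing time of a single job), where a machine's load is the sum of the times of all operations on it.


Machine loads:
  Machine 1: 10 + 1 = 11
  Machine 2: 1 + 1 = 2
  Machine 3: 10 + 1 = 11
Max machine load = 11
Job totals:
  Job 1: 21
  Job 2: 3
Max job total = 21
Lower bound = max(11, 21) = 21

21


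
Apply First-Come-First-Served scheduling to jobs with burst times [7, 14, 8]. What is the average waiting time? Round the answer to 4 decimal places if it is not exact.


FCFS order (as given): [7, 14, 8]
Waiting times:
  Job 1: wait = 0
  Job 2: wait = 7
  Job 3: wait = 21
Sum of waiting times = 28
Average waiting time = 28/3 = 9.3333

9.3333


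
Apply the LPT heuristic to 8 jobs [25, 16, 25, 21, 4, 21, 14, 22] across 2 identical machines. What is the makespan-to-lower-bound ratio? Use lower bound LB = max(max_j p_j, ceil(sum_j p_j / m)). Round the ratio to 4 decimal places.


LPT order: [25, 25, 22, 21, 21, 16, 14, 4]
Machine loads after assignment: [77, 71]
LPT makespan = 77
Lower bound = max(max_job, ceil(total/2)) = max(25, 74) = 74
Ratio = 77 / 74 = 1.0405

1.0405


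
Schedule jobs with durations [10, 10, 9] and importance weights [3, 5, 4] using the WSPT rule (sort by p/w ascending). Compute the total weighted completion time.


Compute p/w ratios and sort ascending (WSPT): [(10, 5), (9, 4), (10, 3)]
Compute weighted completion times:
  Job (p=10,w=5): C=10, w*C=5*10=50
  Job (p=9,w=4): C=19, w*C=4*19=76
  Job (p=10,w=3): C=29, w*C=3*29=87
Total weighted completion time = 213

213


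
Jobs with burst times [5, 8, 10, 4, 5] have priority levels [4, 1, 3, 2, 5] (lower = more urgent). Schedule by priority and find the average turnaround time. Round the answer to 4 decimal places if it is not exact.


Sort by priority (ascending = highest first):
Order: [(1, 8), (2, 4), (3, 10), (4, 5), (5, 5)]
Completion times:
  Priority 1, burst=8, C=8
  Priority 2, burst=4, C=12
  Priority 3, burst=10, C=22
  Priority 4, burst=5, C=27
  Priority 5, burst=5, C=32
Average turnaround = 101/5 = 20.2

20.2


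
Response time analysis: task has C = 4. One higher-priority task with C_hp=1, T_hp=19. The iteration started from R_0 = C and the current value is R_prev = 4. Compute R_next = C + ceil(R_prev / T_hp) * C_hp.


R_next = C + ceil(R_prev / T_hp) * C_hp
ceil(4 / 19) = ceil(0.2105) = 1
Interference = 1 * 1 = 1
R_next = 4 + 1 = 5

5


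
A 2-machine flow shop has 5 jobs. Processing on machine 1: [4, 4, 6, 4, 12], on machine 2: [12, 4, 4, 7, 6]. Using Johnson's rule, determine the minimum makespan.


Apply Johnson's rule:
  Group 1 (a <= b): [(1, 4, 12), (2, 4, 4), (4, 4, 7)]
  Group 2 (a > b): [(5, 12, 6), (3, 6, 4)]
Optimal job order: [1, 2, 4, 5, 3]
Schedule:
  Job 1: M1 done at 4, M2 done at 16
  Job 2: M1 done at 8, M2 done at 20
  Job 4: M1 done at 12, M2 done at 27
  Job 5: M1 done at 24, M2 done at 33
  Job 3: M1 done at 30, M2 done at 37
Makespan = 37

37


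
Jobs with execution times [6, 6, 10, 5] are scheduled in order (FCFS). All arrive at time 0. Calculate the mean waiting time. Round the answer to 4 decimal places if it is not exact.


FCFS order (as given): [6, 6, 10, 5]
Waiting times:
  Job 1: wait = 0
  Job 2: wait = 6
  Job 3: wait = 12
  Job 4: wait = 22
Sum of waiting times = 40
Average waiting time = 40/4 = 10.0

10.0


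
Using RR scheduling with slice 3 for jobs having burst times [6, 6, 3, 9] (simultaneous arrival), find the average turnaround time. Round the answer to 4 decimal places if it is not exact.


Time quantum = 3
Execution trace:
  J1 runs 3 units, time = 3
  J2 runs 3 units, time = 6
  J3 runs 3 units, time = 9
  J4 runs 3 units, time = 12
  J1 runs 3 units, time = 15
  J2 runs 3 units, time = 18
  J4 runs 3 units, time = 21
  J4 runs 3 units, time = 24
Finish times: [15, 18, 9, 24]
Average turnaround = 66/4 = 16.5

16.5


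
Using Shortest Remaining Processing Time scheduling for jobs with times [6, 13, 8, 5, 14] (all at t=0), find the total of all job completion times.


Since all jobs arrive at t=0, SRPT equals SPT ordering.
SPT order: [5, 6, 8, 13, 14]
Completion times:
  Job 1: p=5, C=5
  Job 2: p=6, C=11
  Job 3: p=8, C=19
  Job 4: p=13, C=32
  Job 5: p=14, C=46
Total completion time = 5 + 11 + 19 + 32 + 46 = 113

113


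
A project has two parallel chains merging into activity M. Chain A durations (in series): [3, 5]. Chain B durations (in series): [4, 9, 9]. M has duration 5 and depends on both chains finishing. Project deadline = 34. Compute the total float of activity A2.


Forward pass: ES(A2) = sum of predecessors on chain A = 3
EF = ES + duration = 3 + 5 = 8
Backward pass: LF(M) = deadline = 34; LS(M) = 34 - 5 = 29
LF(A2) = LS(M) - sum(successors on chain A) = 29 - 0 = 29
LS = LF - duration = 29 - 5 = 24
Total float = LS - ES = 24 - 3 = 21

21


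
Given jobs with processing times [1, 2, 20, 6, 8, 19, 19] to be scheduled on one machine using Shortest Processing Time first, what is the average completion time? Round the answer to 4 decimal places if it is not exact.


Sort jobs by processing time (SPT order): [1, 2, 6, 8, 19, 19, 20]
Compute completion times sequentially:
  Job 1: processing = 1, completes at 1
  Job 2: processing = 2, completes at 3
  Job 3: processing = 6, completes at 9
  Job 4: processing = 8, completes at 17
  Job 5: processing = 19, completes at 36
  Job 6: processing = 19, completes at 55
  Job 7: processing = 20, completes at 75
Sum of completion times = 196
Average completion time = 196/7 = 28.0

28.0


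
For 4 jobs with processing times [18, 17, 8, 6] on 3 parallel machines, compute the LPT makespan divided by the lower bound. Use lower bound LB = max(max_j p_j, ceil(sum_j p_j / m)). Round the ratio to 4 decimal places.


LPT order: [18, 17, 8, 6]
Machine loads after assignment: [18, 17, 14]
LPT makespan = 18
Lower bound = max(max_job, ceil(total/3)) = max(18, 17) = 18
Ratio = 18 / 18 = 1.0

1.0


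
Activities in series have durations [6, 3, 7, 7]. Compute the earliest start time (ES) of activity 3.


Activity 3 starts after activities 1 through 2 complete.
Predecessor durations: [6, 3]
ES = 6 + 3 = 9

9


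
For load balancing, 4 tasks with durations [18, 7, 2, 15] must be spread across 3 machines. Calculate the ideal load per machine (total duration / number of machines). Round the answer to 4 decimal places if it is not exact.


Total processing time = 18 + 7 + 2 + 15 = 42
Number of machines = 3
Ideal balanced load = 42 / 3 = 14.0

14.0


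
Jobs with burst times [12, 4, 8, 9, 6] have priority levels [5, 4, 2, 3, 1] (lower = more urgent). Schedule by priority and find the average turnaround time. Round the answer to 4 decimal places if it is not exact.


Sort by priority (ascending = highest first):
Order: [(1, 6), (2, 8), (3, 9), (4, 4), (5, 12)]
Completion times:
  Priority 1, burst=6, C=6
  Priority 2, burst=8, C=14
  Priority 3, burst=9, C=23
  Priority 4, burst=4, C=27
  Priority 5, burst=12, C=39
Average turnaround = 109/5 = 21.8

21.8


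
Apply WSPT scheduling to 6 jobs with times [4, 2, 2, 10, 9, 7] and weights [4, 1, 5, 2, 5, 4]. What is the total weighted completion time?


Compute p/w ratios and sort ascending (WSPT): [(2, 5), (4, 4), (7, 4), (9, 5), (2, 1), (10, 2)]
Compute weighted completion times:
  Job (p=2,w=5): C=2, w*C=5*2=10
  Job (p=4,w=4): C=6, w*C=4*6=24
  Job (p=7,w=4): C=13, w*C=4*13=52
  Job (p=9,w=5): C=22, w*C=5*22=110
  Job (p=2,w=1): C=24, w*C=1*24=24
  Job (p=10,w=2): C=34, w*C=2*34=68
Total weighted completion time = 288

288


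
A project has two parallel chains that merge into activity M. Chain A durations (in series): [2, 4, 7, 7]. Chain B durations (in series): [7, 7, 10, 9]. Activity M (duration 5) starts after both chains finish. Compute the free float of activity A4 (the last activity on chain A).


ES(A4) = sum of predecessors on chain A = 13
EF(A4) = ES + duration = 13 + 7 = 20
Successor of A4 is M. ES(M) = max(sum(A), sum(B)) = max(20, 33) = 33
Free float = ES(successor) - EF(current) = 33 - 20 = 13

13


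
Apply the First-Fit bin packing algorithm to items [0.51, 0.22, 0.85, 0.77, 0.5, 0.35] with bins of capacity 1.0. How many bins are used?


Place items sequentially using First-Fit:
  Item 0.51 -> new Bin 1
  Item 0.22 -> Bin 1 (now 0.73)
  Item 0.85 -> new Bin 2
  Item 0.77 -> new Bin 3
  Item 0.5 -> new Bin 4
  Item 0.35 -> Bin 4 (now 0.85)
Total bins used = 4

4


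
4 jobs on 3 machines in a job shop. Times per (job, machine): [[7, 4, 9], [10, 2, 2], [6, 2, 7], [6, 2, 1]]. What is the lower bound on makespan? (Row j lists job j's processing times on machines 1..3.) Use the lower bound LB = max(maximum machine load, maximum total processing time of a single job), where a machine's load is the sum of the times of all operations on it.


Machine loads:
  Machine 1: 7 + 10 + 6 + 6 = 29
  Machine 2: 4 + 2 + 2 + 2 = 10
  Machine 3: 9 + 2 + 7 + 1 = 19
Max machine load = 29
Job totals:
  Job 1: 20
  Job 2: 14
  Job 3: 15
  Job 4: 9
Max job total = 20
Lower bound = max(29, 20) = 29

29


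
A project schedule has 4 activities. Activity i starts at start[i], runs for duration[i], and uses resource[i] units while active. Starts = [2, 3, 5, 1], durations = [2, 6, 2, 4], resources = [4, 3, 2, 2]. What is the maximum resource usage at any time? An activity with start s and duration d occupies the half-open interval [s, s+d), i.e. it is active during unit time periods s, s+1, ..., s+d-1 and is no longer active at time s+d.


Each activity i is active on [start_i, start_i + duration_i).
Compute total resource usage per time slot:
  t=0: active resources = [], total = 0
  t=1: active resources = [2], total = 2
  t=2: active resources = [4, 2], total = 6
  t=3: active resources = [4, 3, 2], total = 9
  t=4: active resources = [3, 2], total = 5
  t=5: active resources = [3, 2], total = 5
  t=6: active resources = [3, 2], total = 5
  t=7: active resources = [3], total = 3
  t=8: active resources = [3], total = 3
Peak resource demand = 9

9


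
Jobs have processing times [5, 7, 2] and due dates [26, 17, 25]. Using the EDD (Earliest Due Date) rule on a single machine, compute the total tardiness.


Sort by due date (EDD order): [(7, 17), (2, 25), (5, 26)]
Compute completion times and tardiness:
  Job 1: p=7, d=17, C=7, tardiness=max(0,7-17)=0
  Job 2: p=2, d=25, C=9, tardiness=max(0,9-25)=0
  Job 3: p=5, d=26, C=14, tardiness=max(0,14-26)=0
Total tardiness = 0

0


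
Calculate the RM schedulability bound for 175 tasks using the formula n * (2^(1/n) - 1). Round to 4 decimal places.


Compute 2^(1/175) = 1.0039686955
Subtract 1: 1.0039686955 - 1 = 0.0039686955
Multiply by n: 175 * 0.0039686955 = 0.6945217125
Round to 4 dp: 0.6945

0.6945


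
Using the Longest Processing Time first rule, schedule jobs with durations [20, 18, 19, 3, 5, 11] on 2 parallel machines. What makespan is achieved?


Sort jobs in decreasing order (LPT): [20, 19, 18, 11, 5, 3]
Assign each job to the least loaded machine:
  Machine 1: jobs [20, 11, 5, 3], load = 39
  Machine 2: jobs [19, 18], load = 37
Makespan = max load = 39

39


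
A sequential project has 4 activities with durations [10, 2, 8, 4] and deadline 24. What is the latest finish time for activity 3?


LF(activity 3) = deadline - sum of successor durations
Successors: activities 4 through 4 with durations [4]
Sum of successor durations = 4
LF = 24 - 4 = 20

20


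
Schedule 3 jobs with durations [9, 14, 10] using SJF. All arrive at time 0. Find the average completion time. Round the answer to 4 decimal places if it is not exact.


SJF order (ascending): [9, 10, 14]
Completion times:
  Job 1: burst=9, C=9
  Job 2: burst=10, C=19
  Job 3: burst=14, C=33
Average completion = 61/3 = 20.3333

20.3333


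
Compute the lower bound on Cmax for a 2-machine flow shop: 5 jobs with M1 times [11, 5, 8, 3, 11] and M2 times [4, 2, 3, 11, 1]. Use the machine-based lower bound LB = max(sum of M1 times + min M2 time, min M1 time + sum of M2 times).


LB1 = sum(M1 times) + min(M2 times) = 38 + 1 = 39
LB2 = min(M1 times) + sum(M2 times) = 3 + 21 = 24
Lower bound = max(LB1, LB2) = max(39, 24) = 39

39


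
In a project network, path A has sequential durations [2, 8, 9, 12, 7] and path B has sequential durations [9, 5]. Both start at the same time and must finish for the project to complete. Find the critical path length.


Path A total = 2 + 8 + 9 + 12 + 7 = 38
Path B total = 9 + 5 = 14
Critical path = longest path = max(38, 14) = 38

38


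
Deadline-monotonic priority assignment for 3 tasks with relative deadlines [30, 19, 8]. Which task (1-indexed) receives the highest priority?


Sort tasks by relative deadline (ascending):
  Task 3: deadline = 8
  Task 2: deadline = 19
  Task 1: deadline = 30
Priority order (highest first): [3, 2, 1]
Highest priority task = 3

3


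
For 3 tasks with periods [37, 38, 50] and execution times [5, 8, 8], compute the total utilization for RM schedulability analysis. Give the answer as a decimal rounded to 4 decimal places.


Compute individual utilizations (exact fractions):
  Task 1: C/T = 5/37 (approx. 0.1351)
  Task 2: C/T = 8/38 = 4/19 (approx. 0.2105)
  Task 3: C/T = 8/50 = 4/25 (approx. 0.16)
Total utilization U = 5/37 + 4/19 + 4/25 = 8887/17575
Rounded to 4 decimal places: U = 0.5057
RM (Liu & Layland) bound for 3 tasks = 0.779763; compare with U = 8887/17575 (approx. 0.505661)
U <= bound, so schedulable by RM sufficient condition.

0.5057


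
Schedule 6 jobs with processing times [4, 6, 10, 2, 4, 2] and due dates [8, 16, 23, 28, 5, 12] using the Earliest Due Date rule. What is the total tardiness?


Sort by due date (EDD order): [(4, 5), (4, 8), (2, 12), (6, 16), (10, 23), (2, 28)]
Compute completion times and tardiness:
  Job 1: p=4, d=5, C=4, tardiness=max(0,4-5)=0
  Job 2: p=4, d=8, C=8, tardiness=max(0,8-8)=0
  Job 3: p=2, d=12, C=10, tardiness=max(0,10-12)=0
  Job 4: p=6, d=16, C=16, tardiness=max(0,16-16)=0
  Job 5: p=10, d=23, C=26, tardiness=max(0,26-23)=3
  Job 6: p=2, d=28, C=28, tardiness=max(0,28-28)=0
Total tardiness = 3

3
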